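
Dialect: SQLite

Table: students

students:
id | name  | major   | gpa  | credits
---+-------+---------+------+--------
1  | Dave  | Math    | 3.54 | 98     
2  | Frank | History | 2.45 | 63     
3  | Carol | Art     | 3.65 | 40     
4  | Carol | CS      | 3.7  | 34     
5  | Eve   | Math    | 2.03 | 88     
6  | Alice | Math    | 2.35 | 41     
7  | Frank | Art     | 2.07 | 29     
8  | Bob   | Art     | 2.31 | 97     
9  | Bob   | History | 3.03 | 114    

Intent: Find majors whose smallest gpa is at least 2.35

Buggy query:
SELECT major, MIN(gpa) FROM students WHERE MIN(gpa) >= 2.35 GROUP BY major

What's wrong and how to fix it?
Bug: Aggregates like MIN are computed per group after WHERE runs

Fix: Replace WHERE with HAVING after the GROUP BY

Corrected query:
SELECT major, MIN(gpa) FROM students GROUP BY major HAVING MIN(gpa) >= 2.35

Result:
major   | MIN(gpa)
--------+---------
CS      | 3.7     
History | 2.45    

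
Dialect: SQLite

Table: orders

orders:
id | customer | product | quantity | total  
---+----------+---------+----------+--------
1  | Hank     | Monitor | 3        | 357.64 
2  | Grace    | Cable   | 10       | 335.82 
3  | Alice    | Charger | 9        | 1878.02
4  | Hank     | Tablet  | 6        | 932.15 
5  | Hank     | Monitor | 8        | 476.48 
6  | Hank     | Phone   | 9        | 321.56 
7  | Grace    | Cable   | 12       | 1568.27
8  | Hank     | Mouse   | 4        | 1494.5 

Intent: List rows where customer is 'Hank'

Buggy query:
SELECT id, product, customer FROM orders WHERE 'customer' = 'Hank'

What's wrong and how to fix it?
Bug: Single quotes denote string literals in SQL; the column name is being compared as a constant string

Fix: Reference the column as customer without single quotes

Corrected query:
SELECT id, product, customer FROM orders WHERE customer = 'Hank'

Result:
id | product | customer
---+---------+---------
1  | Monitor | Hank    
4  | Tablet  | Hank    
5  | Monitor | Hank    
6  | Phone   | Hank    
8  | Mouse   | Hank    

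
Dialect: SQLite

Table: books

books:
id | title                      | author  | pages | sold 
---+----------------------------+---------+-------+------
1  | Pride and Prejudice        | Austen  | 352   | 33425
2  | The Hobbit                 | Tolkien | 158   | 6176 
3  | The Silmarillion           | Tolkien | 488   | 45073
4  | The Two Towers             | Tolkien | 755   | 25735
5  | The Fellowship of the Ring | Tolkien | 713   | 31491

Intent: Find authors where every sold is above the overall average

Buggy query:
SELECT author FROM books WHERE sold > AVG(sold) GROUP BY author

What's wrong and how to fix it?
Bug: WHERE evaluates per row before aggregation, so AVG() is unavailable

Fix: Use a subquery for AVG and a HAVING MIN(...) filter so the condition holds for every row in the group

Corrected query:
SELECT author FROM books GROUP BY author HAVING MIN(sold) > (SELECT AVG(sold) FROM books)

Result:
author
------
Austen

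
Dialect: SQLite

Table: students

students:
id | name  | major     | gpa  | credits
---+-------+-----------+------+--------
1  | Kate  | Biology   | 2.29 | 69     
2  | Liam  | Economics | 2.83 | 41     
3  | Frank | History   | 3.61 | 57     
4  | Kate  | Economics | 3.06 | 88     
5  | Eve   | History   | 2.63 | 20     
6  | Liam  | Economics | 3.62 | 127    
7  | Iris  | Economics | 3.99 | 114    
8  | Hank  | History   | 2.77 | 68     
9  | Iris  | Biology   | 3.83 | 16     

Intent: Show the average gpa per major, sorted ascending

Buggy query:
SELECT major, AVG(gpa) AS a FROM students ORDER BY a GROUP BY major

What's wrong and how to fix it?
Bug: ORDER BY appears before GROUP BY; SQL clause order requires GROUP BY first

Fix: Reorder: SELECT … FROM … GROUP BY … ORDER BY …

Corrected query:
SELECT major, AVG(gpa) AS a FROM students GROUP BY major ORDER BY a

Result:
major     | a       
----------+---------
History   | 3.003333
Biology   | 3.06    
Economics | 3.375   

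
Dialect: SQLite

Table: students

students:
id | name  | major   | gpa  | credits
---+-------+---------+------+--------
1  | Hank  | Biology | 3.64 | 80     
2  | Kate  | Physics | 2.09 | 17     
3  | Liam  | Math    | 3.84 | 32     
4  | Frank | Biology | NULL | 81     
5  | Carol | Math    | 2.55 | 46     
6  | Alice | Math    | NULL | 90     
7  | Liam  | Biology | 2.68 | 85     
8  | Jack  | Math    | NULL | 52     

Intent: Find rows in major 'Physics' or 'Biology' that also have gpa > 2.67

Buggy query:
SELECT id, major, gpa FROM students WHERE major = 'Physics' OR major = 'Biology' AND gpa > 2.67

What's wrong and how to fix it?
Bug: Without parentheses, AND is evaluated before OR, so the gpa filter only applies to the 'Biology' branch

Fix: Group the OR with parentheses (or use IN), then AND the threshold

Corrected query:
SELECT id, major, gpa FROM students WHERE (major = 'Physics' OR major = 'Biology') AND gpa > 2.67

Result:
id | major   | gpa 
---+---------+-----
1  | Biology | 3.64
7  | Biology | 2.68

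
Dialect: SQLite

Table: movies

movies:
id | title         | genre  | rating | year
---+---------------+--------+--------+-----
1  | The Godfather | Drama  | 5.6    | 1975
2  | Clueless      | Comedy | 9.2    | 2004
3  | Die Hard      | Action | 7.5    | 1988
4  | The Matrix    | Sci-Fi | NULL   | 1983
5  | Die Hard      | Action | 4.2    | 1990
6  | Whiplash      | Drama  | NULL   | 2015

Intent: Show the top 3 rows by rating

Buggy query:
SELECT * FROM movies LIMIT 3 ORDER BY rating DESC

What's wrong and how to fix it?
Bug: ORDER BY cannot follow LIMIT; LIMIT is the final clause

Fix: Sort with ORDER BY, then apply LIMIT

Corrected query:
SELECT * FROM movies ORDER BY rating DESC LIMIT 3

Result:
id | title         | genre  | rating | year
---+---------------+--------+--------+-----
2  | Clueless      | Comedy | 9.2    | 2004
3  | Die Hard      | Action | 7.5    | 1988
1  | The Godfather | Drama  | 5.6    | 1975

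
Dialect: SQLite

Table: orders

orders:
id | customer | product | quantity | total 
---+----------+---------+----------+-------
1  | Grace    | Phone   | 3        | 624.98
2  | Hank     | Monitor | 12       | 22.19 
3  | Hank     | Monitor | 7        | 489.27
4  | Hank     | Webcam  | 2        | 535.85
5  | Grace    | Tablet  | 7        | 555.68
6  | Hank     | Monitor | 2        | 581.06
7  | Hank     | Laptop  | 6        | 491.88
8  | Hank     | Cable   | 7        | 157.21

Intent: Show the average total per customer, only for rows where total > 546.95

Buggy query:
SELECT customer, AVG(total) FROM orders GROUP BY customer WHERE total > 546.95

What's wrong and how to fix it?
Bug: WHERE cannot follow GROUP BY

Fix: Place WHERE between FROM and GROUP BY

Corrected query:
SELECT customer, AVG(total) FROM orders WHERE total > 546.95 GROUP BY customer

Result:
customer | AVG(total)
---------+-----------
Grace    | 590.33    
Hank     | 581.06    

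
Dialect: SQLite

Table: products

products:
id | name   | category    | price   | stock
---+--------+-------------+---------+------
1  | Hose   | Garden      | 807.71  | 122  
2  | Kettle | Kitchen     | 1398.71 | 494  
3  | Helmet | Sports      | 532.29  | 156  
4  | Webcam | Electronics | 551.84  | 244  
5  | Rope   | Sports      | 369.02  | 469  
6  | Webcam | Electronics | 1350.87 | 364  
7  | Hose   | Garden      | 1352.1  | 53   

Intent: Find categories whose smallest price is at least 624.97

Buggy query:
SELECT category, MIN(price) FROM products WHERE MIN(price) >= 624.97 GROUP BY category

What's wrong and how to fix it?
Bug: Aggregates like MIN are computed per group after WHERE runs

Fix: Use HAVING for the per-group MIN condition

Corrected query:
SELECT category, MIN(price) FROM products GROUP BY category HAVING MIN(price) >= 624.97

Result:
category | MIN(price)
---------+-----------
Garden   | 807.71    
Kitchen  | 1398.71   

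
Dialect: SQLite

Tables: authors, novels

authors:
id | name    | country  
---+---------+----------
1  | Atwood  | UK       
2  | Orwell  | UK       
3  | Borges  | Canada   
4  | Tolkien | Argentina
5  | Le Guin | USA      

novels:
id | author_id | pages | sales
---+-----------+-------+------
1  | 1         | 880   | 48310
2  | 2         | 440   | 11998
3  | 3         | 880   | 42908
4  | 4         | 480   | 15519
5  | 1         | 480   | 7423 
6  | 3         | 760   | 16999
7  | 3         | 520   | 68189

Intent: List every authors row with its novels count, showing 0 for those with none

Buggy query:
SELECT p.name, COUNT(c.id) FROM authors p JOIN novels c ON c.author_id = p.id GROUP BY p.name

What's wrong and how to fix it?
Bug: INNER JOIN drops authors rows that have no matching novels rows

Fix: Switch to LEFT JOIN to retain unmatched parent rows

Corrected query:
SELECT p.name, COUNT(c.id) FROM authors p LEFT JOIN novels c ON c.author_id = p.id GROUP BY p.name

Result:
name    | COUNT(c.id)
--------+------------
Atwood  | 2          
Borges  | 3          
Le Guin | 0          
Orwell  | 1          
Tolkien | 1          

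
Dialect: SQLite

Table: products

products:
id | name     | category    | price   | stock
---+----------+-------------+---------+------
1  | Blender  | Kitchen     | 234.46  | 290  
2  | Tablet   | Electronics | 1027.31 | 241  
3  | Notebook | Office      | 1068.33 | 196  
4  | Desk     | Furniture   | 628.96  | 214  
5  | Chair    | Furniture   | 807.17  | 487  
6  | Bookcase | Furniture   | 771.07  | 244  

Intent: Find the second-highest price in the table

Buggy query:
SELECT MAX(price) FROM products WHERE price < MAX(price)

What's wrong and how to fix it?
Bug: MAX(price) on the right of the comparison is an aggregate-in-WHERE error

Fix: Compute the overall MAX in a subquery, then take MAX of rows below it

Corrected query:
SELECT MAX(price) FROM products WHERE price < (SELECT MAX(price) FROM products)

Result:
MAX(price)
----------
1027.31   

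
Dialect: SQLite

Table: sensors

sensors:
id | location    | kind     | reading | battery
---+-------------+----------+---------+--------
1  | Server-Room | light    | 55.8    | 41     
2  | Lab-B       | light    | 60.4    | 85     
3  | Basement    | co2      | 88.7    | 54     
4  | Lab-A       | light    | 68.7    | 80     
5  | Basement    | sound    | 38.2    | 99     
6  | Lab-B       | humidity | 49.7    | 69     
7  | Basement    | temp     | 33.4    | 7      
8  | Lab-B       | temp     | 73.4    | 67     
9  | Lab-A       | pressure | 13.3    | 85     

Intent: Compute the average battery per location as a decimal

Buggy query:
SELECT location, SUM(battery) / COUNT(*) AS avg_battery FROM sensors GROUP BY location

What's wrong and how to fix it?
Bug: Both operands are integers, so '/' performs integer division and truncates

Fix: Cast one side to REAL so the division keeps the fractional part

Corrected query:
SELECT location, SUM(battery) * 1.0 / COUNT(*) AS avg_battery FROM sensors GROUP BY location

Result:
location    | avg_battery
------------+------------
Basement    | 53.333333  
Lab-A       | 82.5       
Lab-B       | 73.666667  
Server-Room | 41         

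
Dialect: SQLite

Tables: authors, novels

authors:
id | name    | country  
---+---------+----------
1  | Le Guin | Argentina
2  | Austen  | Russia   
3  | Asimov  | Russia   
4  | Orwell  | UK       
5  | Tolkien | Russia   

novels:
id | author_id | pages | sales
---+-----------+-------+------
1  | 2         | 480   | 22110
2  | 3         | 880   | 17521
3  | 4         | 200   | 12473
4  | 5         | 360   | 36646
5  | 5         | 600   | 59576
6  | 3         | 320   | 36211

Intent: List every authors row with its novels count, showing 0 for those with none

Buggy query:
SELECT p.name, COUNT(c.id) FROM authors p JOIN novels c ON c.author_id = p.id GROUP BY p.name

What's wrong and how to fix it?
Bug: INNER JOIN drops authors rows that have no matching novels rows

Fix: Use LEFT JOIN so parents without children still appear (COUNT(c.id) gives 0)

Corrected query:
SELECT p.name, COUNT(c.id) FROM authors p LEFT JOIN novels c ON c.author_id = p.id GROUP BY p.name

Result:
name    | COUNT(c.id)
--------+------------
Asimov  | 2          
Austen  | 1          
Le Guin | 0          
Orwell  | 1          
Tolkien | 2          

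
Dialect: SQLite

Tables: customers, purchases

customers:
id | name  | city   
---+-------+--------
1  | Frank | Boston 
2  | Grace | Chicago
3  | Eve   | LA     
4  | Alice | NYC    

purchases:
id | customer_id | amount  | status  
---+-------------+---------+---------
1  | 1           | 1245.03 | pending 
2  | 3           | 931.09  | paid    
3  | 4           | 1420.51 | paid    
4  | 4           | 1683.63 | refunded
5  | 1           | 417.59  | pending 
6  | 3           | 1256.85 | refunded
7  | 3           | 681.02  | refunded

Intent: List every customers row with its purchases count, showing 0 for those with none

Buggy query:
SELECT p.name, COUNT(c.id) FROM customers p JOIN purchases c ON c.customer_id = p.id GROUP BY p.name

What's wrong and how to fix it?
Bug: An inner join excludes parents with zero children

Fix: Use LEFT JOIN so parents without children still appear (COUNT(c.id) gives 0)

Corrected query:
SELECT p.name, COUNT(c.id) FROM customers p LEFT JOIN purchases c ON c.customer_id = p.id GROUP BY p.name

Result:
name  | COUNT(c.id)
------+------------
Alice | 2          
Eve   | 3          
Frank | 2          
Grace | 0          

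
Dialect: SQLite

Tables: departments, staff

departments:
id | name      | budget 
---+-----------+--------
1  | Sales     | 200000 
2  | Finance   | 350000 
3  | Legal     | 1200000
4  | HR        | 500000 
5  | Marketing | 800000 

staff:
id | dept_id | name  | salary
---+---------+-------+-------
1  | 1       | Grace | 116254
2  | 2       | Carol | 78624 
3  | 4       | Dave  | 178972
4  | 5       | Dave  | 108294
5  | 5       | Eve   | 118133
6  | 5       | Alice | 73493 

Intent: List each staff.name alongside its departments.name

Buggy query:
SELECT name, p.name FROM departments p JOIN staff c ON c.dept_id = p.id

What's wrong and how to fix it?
Bug: 'name' exists in both joined tables, so the database can't tell which one is meant

Fix: Prefix ambiguous columns with the table alias

Corrected query:
SELECT c.name, p.name FROM departments p JOIN staff c ON c.dept_id = p.id

Result:
name  | name     
------+----------
Grace | Sales    
Carol | Finance  
Dave  | HR       
Dave  | Marketing
Eve   | Marketing
Alice | Marketing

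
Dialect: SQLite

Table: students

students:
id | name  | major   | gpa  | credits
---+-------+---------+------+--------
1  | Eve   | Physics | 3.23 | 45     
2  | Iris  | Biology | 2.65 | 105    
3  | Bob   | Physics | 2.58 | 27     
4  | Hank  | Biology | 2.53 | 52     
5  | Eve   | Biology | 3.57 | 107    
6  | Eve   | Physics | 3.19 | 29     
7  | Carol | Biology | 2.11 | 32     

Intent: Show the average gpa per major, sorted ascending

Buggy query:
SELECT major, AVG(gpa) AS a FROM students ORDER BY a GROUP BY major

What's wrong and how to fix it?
Bug: ORDER BY appears before GROUP BY; SQL clause order requires GROUP BY first

Fix: Move ORDER BY to the end, after GROUP BY

Corrected query:
SELECT major, AVG(gpa) AS a FROM students GROUP BY major ORDER BY a

Result:
major   | a    
--------+------
Biology | 2.715
Physics | 3    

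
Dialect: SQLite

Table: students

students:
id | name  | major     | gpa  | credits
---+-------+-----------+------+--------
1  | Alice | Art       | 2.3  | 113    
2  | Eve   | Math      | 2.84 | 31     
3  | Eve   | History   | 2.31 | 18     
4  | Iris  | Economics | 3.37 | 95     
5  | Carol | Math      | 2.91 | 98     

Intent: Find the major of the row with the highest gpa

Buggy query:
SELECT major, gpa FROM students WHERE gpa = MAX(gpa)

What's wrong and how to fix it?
Bug: MAX(gpa) is an aggregate and cannot be used directly in WHERE

Fix: Use a subquery: WHERE gpa = (SELECT MAX(gpa) FROM students)

Corrected query:
SELECT major, gpa FROM students WHERE gpa = (SELECT MAX(gpa) FROM students)

Result:
major     | gpa 
----------+-----
Economics | 3.37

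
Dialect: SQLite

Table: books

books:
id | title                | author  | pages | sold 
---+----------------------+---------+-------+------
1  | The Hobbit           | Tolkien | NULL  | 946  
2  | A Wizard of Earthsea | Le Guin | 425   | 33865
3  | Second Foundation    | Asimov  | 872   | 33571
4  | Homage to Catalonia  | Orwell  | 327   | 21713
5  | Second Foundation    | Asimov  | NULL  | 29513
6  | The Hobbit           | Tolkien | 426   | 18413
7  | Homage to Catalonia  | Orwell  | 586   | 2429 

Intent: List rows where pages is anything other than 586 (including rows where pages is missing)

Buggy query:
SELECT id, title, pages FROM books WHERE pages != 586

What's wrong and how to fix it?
Bug: 'pages != 586' is unknown when pages is NULL, so NULL rows are silently excluded

Fix: Add an explicit OR pages IS NULL to include the missing-value rows

Corrected query:
SELECT id, title, pages FROM books WHERE pages != 586 OR pages IS NULL

Result:
id | title                | pages
---+----------------------+------
1  | The Hobbit           | NULL 
2  | A Wizard of Earthsea | 425  
3  | Second Foundation    | 872  
4  | Homage to Catalonia  | 327  
5  | Second Foundation    | NULL 
6  | The Hobbit           | 426  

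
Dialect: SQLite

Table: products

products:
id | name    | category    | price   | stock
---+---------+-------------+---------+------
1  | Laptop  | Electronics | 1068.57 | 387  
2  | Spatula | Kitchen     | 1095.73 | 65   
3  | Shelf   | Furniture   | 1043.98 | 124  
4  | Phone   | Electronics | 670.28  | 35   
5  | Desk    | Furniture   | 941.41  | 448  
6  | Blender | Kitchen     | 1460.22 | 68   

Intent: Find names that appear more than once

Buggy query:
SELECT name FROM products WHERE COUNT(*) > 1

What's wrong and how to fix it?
Bug: WHERE can't reference COUNT(*); aggregates are computed after WHERE

Fix: GROUP BY name, then filter groups with HAVING COUNT(*) > 1

Corrected query:
SELECT name FROM products GROUP BY name HAVING COUNT(*) > 1

Result:
(no rows)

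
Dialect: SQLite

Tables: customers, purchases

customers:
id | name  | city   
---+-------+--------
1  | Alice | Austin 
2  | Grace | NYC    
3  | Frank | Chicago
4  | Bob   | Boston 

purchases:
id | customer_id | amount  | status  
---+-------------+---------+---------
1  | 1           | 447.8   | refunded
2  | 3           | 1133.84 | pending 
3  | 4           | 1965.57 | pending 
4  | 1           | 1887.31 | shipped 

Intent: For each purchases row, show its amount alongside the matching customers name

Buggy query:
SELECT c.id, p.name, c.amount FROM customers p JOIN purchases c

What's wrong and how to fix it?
Bug: Missing join condition: each purchases row is matched to all customers rows instead of just its own

Fix: Add ON c.customer_id = p.id to the JOIN

Corrected query:
SELECT c.id, p.name, c.amount FROM customers p JOIN purchases c ON c.customer_id = p.id

Result:
id | name  | amount 
---+-------+--------
1  | Alice | 447.8  
2  | Frank | 1133.84
3  | Bob   | 1965.57
4  | Alice | 1887.31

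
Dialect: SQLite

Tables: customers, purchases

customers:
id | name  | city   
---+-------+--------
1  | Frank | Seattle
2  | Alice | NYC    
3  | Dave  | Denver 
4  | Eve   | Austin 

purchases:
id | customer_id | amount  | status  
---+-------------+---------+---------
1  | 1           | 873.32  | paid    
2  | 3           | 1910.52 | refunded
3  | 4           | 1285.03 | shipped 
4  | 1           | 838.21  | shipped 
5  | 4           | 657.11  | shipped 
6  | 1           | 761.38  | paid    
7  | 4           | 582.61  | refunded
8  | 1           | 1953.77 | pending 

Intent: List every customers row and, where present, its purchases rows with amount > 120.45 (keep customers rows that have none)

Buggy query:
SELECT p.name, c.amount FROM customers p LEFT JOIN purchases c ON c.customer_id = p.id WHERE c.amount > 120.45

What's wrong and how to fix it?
Bug: Filtering c.amount in WHERE discards the NULL rows produced by LEFT JOIN, turning it into an inner join

Fix: Move the right-table condition into the ON clause so unmatched parents are kept

Corrected query:
SELECT p.name, c.amount FROM customers p LEFT JOIN purchases c ON c.customer_id = p.id AND c.amount > 120.45

Result:
name  | amount 
------+--------
Frank | 761.38 
Frank | 838.21 
Frank | 873.32 
Frank | 1953.77
Alice | NULL   
Dave  | 1910.52
Eve   | 582.61 
Eve   | 657.11 
Eve   | 1285.03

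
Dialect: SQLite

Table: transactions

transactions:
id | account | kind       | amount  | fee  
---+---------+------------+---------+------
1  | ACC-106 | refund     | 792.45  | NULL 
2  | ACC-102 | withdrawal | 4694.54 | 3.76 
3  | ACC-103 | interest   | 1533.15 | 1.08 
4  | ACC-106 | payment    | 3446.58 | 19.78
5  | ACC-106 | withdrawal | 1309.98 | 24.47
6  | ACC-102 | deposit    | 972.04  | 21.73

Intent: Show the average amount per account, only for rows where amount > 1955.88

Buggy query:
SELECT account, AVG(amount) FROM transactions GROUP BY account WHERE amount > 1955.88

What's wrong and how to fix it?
Bug: WHERE cannot follow GROUP BY

Fix: Move the WHERE clause before GROUP BY

Corrected query:
SELECT account, AVG(amount) FROM transactions WHERE amount > 1955.88 GROUP BY account

Result:
account | AVG(amount)
--------+------------
ACC-102 | 4694.54    
ACC-106 | 3446.58    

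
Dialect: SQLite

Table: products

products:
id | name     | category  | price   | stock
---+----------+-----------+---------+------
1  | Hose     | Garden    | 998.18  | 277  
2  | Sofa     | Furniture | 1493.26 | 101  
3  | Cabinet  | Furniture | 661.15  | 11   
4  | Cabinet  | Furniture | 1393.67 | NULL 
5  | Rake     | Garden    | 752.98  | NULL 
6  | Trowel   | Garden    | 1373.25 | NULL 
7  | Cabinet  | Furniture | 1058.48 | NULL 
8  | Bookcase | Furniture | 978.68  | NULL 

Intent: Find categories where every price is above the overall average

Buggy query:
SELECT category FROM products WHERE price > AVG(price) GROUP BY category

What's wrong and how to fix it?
Bug: WHERE evaluates per row before aggregation, so AVG() is unavailable

Fix: Compute the overall average in a scalar subquery and compare each group's MIN against it in HAVING

Corrected query:
SELECT category FROM products GROUP BY category HAVING MIN(price) > (SELECT AVG(price) FROM products)

Result:
(no rows)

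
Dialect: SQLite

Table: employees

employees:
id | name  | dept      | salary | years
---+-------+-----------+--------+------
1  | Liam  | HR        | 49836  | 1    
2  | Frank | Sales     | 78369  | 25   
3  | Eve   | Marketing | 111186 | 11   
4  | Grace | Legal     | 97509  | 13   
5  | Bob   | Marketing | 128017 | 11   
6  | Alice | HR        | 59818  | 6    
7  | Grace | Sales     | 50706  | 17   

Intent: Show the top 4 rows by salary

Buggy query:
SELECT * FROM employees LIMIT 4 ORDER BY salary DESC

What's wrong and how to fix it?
Bug: ORDER BY cannot follow LIMIT; LIMIT is the final clause

Fix: Sort with ORDER BY, then apply LIMIT

Corrected query:
SELECT * FROM employees ORDER BY salary DESC LIMIT 4

Result:
id | name  | dept      | salary | years
---+-------+-----------+--------+------
5  | Bob   | Marketing | 128017 | 11   
3  | Eve   | Marketing | 111186 | 11   
4  | Grace | Legal     | 97509  | 13   
2  | Frank | Sales     | 78369  | 25   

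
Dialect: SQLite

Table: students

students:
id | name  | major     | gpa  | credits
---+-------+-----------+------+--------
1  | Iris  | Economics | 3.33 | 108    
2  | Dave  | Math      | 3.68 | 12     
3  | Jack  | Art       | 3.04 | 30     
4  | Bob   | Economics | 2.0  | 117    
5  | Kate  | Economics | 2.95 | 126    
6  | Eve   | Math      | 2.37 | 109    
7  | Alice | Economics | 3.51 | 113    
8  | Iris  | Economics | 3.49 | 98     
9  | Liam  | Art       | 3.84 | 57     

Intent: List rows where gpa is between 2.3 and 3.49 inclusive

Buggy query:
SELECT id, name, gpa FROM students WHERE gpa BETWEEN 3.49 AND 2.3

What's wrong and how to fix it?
Bug: BETWEEN expects the lower bound first; with 3.49 AND 2.3 the range is empty

Fix: Write BETWEEN 2.3 AND 3.49

Corrected query:
SELECT id, name, gpa FROM students WHERE gpa BETWEEN 2.3 AND 3.49

Result:
id | name | gpa 
---+------+-----
1  | Iris | 3.33
3  | Jack | 3.04
5  | Kate | 2.95
6  | Eve  | 2.37
8  | Iris | 3.49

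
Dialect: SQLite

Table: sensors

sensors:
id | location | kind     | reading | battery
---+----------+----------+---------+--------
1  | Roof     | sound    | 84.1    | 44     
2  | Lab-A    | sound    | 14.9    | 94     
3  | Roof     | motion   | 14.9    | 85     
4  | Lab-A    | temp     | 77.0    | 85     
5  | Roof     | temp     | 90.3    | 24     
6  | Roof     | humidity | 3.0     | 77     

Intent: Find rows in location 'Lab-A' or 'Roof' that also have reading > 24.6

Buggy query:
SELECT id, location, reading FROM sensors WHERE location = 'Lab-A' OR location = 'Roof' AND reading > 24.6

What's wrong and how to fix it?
Bug: Without parentheses, AND is evaluated before OR, so the reading filter only applies to the 'Roof' branch

Fix: Add parentheses around the OR so the AND applies to both alternatives

Corrected query:
SELECT id, location, reading FROM sensors WHERE (location = 'Lab-A' OR location = 'Roof') AND reading > 24.6

Result:
id | location | reading
---+----------+--------
1  | Roof     | 84.1   
4  | Lab-A    | 77     
5  | Roof     | 90.3   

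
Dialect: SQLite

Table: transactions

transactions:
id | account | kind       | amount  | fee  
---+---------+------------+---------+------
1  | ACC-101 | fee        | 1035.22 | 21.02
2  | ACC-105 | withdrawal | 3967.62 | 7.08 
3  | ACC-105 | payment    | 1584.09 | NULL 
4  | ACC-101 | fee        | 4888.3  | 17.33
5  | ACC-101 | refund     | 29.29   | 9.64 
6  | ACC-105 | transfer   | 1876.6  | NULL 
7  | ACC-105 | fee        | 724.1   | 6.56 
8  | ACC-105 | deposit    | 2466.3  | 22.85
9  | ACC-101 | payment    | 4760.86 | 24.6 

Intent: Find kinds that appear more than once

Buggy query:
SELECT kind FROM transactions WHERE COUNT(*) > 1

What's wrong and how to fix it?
Bug: WHERE can't reference COUNT(*); aggregates are computed after WHERE

Fix: GROUP BY kind, then filter groups with HAVING COUNT(*) > 1

Corrected query:
SELECT kind FROM transactions GROUP BY kind HAVING COUNT(*) > 1

Result:
kind   
-------
fee    
payment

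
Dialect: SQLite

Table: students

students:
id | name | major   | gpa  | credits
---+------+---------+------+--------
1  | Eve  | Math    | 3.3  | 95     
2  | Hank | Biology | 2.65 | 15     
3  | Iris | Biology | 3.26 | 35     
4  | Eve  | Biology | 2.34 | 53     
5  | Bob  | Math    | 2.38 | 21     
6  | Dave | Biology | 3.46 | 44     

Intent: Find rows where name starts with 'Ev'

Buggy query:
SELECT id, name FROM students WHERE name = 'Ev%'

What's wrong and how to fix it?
Bug: Wildcards only work with LIKE; '=' treats '%' as a literal character

Fix: Replace '=' with LIKE so 'Ev%' is treated as a pattern

Corrected query:
SELECT id, name FROM students WHERE name LIKE 'Ev%'

Result:
id | name
---+-----
1  | Eve 
4  | Eve 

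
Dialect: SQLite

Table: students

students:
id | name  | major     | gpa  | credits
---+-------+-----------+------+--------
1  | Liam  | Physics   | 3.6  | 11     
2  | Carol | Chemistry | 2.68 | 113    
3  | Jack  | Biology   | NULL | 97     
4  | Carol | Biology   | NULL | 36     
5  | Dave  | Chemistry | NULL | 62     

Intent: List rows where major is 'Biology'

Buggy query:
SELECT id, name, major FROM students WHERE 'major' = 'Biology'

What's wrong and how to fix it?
Bug: Single quotes denote string literals in SQL; the column name is being compared as a constant string

Fix: Remove the quotes around the column name (or use double quotes for an identifier)

Corrected query:
SELECT id, name, major FROM students WHERE major = 'Biology'

Result:
id | name  | major  
---+-------+--------
3  | Jack  | Biology
4  | Carol | Biology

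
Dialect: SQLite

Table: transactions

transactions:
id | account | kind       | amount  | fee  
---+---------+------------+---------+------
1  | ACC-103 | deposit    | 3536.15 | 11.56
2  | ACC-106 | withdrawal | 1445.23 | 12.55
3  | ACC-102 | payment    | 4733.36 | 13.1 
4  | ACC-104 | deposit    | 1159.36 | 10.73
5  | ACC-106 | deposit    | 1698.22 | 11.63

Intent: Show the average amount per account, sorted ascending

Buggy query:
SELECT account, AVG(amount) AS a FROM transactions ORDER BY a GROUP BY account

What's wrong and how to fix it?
Bug: GROUP BY must precede ORDER BY

Fix: Reorder: SELECT … FROM … GROUP BY … ORDER BY …

Corrected query:
SELECT account, AVG(amount) AS a FROM transactions GROUP BY account ORDER BY a

Result:
account | a       
--------+---------
ACC-104 | 1159.36 
ACC-106 | 1571.725
ACC-103 | 3536.15 
ACC-102 | 4733.36 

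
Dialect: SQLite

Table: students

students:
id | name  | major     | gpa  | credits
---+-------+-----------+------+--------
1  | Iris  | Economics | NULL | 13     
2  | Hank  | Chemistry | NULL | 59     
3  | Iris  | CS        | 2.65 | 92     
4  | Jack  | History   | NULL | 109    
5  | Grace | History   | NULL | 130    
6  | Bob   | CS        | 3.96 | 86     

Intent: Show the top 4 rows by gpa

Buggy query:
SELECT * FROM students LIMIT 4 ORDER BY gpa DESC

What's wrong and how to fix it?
Bug: LIMIT must come after ORDER BY

Fix: Swap the clauses: ORDER BY first, then LIMIT

Corrected query:
SELECT * FROM students ORDER BY gpa DESC LIMIT 4

Result:
id | name | major     | gpa  | credits
---+------+-----------+------+--------
6  | Bob  | CS        | 3.96 | 86     
3  | Iris | CS        | 2.65 | 92     
1  | Iris | Economics | NULL | 13     
2  | Hank | Chemistry | NULL | 59     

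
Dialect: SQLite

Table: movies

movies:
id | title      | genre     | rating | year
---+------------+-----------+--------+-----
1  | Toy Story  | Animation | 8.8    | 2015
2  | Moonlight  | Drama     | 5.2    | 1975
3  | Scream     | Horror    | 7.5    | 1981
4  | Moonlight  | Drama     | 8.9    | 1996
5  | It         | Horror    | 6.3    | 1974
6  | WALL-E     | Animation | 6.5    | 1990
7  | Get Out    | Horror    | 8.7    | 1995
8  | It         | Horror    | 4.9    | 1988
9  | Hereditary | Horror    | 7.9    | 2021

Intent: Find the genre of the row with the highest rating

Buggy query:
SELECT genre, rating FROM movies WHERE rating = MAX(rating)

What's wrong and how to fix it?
Bug: MAX(rating) is an aggregate and cannot be used directly in WHERE

Fix: Wrap MAX in a scalar subquery so WHERE compares against a single value

Corrected query:
SELECT genre, rating FROM movies WHERE rating = (SELECT MAX(rating) FROM movies)

Result:
genre | rating
------+-------
Drama | 8.9   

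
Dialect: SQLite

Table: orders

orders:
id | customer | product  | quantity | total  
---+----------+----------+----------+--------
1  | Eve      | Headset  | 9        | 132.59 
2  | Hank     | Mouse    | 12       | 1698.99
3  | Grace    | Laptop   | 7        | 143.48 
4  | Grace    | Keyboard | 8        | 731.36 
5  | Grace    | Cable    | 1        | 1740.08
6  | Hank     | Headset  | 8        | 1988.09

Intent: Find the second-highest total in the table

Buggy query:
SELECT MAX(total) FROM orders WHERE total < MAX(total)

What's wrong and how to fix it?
Bug: MAX(total) on the right of the comparison is an aggregate-in-WHERE error

Fix: Compute the overall MAX in a subquery, then take MAX of rows below it

Corrected query:
SELECT MAX(total) FROM orders WHERE total < (SELECT MAX(total) FROM orders)

Result:
MAX(total)
----------
1740.08   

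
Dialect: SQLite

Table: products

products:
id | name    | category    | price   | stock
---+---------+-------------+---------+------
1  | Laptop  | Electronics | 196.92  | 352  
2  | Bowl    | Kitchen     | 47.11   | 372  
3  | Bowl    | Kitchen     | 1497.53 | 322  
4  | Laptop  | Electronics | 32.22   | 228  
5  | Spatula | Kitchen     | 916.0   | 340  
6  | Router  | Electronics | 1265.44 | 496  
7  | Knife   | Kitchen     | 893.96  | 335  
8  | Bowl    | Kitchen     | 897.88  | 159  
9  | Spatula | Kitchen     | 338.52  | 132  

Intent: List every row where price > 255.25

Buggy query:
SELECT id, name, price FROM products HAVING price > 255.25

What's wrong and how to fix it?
Bug: HAVING filters the output of aggregation, but this query has no GROUP BY and no aggregate functions, so SQLite rejects it (HAVING clause on a non-aggregate query); the condition here is per row

Fix: Replace HAVING with WHERE since the condition applies to individual rows

Corrected query:
SELECT id, name, price FROM products WHERE price > 255.25

Result:
id | name    | price  
---+---------+--------
3  | Bowl    | 1497.53
5  | Spatula | 916    
6  | Router  | 1265.44
7  | Knife   | 893.96 
8  | Bowl    | 897.88 
9  | Spatula | 338.52 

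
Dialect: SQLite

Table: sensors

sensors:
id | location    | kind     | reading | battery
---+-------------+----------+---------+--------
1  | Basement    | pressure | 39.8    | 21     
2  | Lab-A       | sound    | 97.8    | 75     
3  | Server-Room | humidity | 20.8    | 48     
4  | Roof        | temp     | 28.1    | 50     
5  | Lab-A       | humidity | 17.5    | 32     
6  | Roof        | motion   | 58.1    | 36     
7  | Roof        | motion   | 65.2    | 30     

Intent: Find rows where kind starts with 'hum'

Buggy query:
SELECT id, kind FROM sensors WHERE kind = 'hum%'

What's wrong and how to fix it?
Bug: '=' compares the literal string including the % character; pattern matching needs LIKE

Fix: Use LIKE for wildcard pattern matching

Corrected query:
SELECT id, kind FROM sensors WHERE kind LIKE 'hum%'

Result:
id | kind    
---+---------
3  | humidity
5  | humidity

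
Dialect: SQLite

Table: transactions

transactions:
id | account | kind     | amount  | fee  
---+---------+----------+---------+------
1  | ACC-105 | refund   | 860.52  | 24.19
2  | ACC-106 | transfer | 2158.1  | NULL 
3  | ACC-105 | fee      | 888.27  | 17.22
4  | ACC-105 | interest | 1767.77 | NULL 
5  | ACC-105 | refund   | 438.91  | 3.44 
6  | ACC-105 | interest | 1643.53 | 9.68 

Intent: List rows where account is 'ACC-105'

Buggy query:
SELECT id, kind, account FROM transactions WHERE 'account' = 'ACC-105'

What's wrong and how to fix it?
Bug: 'account' in single quotes is a string literal, not the column; the comparison is literal-vs-literal and never true

Fix: Remove the quotes around the column name (or use double quotes for an identifier)

Corrected query:
SELECT id, kind, account FROM transactions WHERE account = 'ACC-105'

Result:
id | kind     | account
---+----------+--------
1  | refund   | ACC-105
3  | fee      | ACC-105
4  | interest | ACC-105
5  | refund   | ACC-105
6  | interest | ACC-105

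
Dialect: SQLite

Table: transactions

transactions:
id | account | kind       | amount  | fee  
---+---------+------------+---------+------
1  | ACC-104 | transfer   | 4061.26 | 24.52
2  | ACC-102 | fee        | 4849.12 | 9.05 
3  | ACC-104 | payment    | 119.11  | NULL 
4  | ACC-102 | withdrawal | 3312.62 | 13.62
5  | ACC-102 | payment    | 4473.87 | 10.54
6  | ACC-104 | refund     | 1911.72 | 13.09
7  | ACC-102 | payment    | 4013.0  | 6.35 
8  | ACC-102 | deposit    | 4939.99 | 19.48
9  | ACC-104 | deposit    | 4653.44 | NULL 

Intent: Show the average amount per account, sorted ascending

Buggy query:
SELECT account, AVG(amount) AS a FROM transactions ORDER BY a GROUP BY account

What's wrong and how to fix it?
Bug: GROUP BY must precede ORDER BY

Fix: Reorder: SELECT … FROM … GROUP BY … ORDER BY …

Corrected query:
SELECT account, AVG(amount) AS a FROM transactions GROUP BY account ORDER BY a

Result:
account | a        
--------+----------
ACC-104 | 2686.3825
ACC-102 | 4317.72  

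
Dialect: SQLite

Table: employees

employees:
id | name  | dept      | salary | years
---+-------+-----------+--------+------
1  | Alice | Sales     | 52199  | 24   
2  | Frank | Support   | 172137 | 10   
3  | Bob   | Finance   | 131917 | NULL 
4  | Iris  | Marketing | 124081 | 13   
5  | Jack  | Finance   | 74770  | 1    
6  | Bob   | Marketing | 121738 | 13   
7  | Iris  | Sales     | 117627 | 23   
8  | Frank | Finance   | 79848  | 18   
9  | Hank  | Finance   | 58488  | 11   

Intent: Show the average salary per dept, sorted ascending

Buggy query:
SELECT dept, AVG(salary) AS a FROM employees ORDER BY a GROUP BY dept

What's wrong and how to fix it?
Bug: GROUP BY must precede ORDER BY

Fix: Move ORDER BY to the end, after GROUP BY

Corrected query:
SELECT dept, AVG(salary) AS a FROM employees GROUP BY dept ORDER BY a

Result:
dept      | a       
----------+---------
Sales     | 84913   
Finance   | 86255.75
Marketing | 122909.5
Support   | 172137  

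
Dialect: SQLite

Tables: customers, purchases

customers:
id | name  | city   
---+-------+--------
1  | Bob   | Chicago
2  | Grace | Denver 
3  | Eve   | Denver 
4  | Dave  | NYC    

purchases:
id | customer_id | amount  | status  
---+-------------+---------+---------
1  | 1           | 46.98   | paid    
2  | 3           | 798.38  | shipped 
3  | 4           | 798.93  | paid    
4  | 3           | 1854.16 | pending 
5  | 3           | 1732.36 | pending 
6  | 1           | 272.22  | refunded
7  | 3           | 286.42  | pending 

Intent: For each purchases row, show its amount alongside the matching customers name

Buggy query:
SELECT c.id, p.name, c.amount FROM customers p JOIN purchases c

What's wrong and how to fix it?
Bug: Missing join condition: each purchases row is matched to all customers rows instead of just its own

Fix: Add ON c.customer_id = p.id to the JOIN

Corrected query:
SELECT c.id, p.name, c.amount FROM customers p JOIN purchases c ON c.customer_id = p.id

Result:
id | name | amount 
---+------+--------
1  | Bob  | 46.98  
2  | Eve  | 798.38 
3  | Dave | 798.93 
4  | Eve  | 1854.16
5  | Eve  | 1732.36
6  | Bob  | 272.22 
7  | Eve  | 286.42 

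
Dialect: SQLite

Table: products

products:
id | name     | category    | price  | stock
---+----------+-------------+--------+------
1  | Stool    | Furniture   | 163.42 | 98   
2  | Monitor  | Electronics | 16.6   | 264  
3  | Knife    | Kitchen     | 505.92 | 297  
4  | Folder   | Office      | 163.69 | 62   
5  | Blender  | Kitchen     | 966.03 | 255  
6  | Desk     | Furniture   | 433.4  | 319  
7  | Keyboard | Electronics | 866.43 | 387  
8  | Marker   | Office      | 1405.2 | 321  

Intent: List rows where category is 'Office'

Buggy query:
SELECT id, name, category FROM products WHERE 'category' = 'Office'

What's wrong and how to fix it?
Bug: Single quotes denote string literals in SQL; the column name is being compared as a constant string

Fix: Reference the column as category without single quotes

Corrected query:
SELECT id, name, category FROM products WHERE category = 'Office'

Result:
id | name   | category
---+--------+---------
4  | Folder | Office  
8  | Marker | Office  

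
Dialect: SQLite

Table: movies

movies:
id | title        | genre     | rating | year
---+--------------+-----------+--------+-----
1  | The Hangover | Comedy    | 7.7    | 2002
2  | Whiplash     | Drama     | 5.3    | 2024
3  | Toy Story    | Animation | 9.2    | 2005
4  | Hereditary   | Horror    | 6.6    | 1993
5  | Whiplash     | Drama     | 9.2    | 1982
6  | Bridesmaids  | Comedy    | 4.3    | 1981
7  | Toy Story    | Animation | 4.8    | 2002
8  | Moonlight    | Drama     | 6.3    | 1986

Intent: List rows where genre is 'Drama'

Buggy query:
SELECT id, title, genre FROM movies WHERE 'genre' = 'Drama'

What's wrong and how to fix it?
Bug: Single quotes denote string literals in SQL; the column name is being compared as a constant string

Fix: Reference the column as genre without single quotes

Corrected query:
SELECT id, title, genre FROM movies WHERE genre = 'Drama'

Result:
id | title     | genre
---+-----------+------
2  | Whiplash  | Drama
5  | Whiplash  | Drama
8  | Moonlight | Drama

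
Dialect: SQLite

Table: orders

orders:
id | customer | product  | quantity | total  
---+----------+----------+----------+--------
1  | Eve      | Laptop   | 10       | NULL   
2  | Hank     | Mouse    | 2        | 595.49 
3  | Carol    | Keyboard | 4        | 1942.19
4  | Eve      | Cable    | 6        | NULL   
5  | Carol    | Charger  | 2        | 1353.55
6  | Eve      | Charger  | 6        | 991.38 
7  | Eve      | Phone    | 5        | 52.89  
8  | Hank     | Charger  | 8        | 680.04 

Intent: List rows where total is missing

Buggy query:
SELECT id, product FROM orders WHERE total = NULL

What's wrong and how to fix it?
Bug: '= NULL' is always unknown in SQL three-valued logic, so no rows match

Fix: Replace '= NULL' with 'IS NULL'

Corrected query:
SELECT id, product FROM orders WHERE total IS NULL

Result:
id | product
---+--------
1  | Laptop 
4  | Cable  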